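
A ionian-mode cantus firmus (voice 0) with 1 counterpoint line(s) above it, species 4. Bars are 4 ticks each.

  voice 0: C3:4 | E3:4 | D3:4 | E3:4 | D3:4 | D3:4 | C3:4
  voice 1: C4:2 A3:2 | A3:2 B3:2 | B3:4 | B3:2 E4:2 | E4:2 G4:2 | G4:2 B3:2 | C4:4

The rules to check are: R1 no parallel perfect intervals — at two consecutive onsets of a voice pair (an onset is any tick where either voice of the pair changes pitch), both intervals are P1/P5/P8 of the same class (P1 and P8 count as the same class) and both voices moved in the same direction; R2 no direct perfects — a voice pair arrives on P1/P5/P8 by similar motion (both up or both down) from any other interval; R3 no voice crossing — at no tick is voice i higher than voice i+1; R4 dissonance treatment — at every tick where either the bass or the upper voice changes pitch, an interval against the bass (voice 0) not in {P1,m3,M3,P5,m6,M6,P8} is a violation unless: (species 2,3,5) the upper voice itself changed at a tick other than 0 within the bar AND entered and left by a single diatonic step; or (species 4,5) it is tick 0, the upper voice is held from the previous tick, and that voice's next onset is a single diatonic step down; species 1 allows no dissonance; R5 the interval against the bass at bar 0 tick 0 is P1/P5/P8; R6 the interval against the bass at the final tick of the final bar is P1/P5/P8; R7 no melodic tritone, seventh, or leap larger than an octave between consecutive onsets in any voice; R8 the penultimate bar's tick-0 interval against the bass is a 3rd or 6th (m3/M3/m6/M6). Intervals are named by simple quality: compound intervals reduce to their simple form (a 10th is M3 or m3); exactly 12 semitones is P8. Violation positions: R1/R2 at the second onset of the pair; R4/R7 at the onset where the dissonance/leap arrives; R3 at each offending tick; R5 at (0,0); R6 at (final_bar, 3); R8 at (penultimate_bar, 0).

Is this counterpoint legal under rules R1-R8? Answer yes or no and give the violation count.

No (4 violations)

bar 0: v0=C3 v1=C4 (P8)
bar 1: v0=E3 v1=A3 (P4)
bar 2: v0=D3 v1=B3 (M6)
bar 3: v0=E3 v1=B3 (P5)
bar 4: v0=D3 v1=E4 (M2)
bar 5: v0=D3 v1=G4 (P4)
bar 6: v0=C3 v1=C4 (P8)
  R4 @ bar1.0: E3/A3 P4 untreated
  R4 @ bar4.0: D3/E4 M2 untreated
  R4 @ bar4.2: D3/G4 P4 untreated
  R8 @ bar5.0: penult P4 not 3rd/6th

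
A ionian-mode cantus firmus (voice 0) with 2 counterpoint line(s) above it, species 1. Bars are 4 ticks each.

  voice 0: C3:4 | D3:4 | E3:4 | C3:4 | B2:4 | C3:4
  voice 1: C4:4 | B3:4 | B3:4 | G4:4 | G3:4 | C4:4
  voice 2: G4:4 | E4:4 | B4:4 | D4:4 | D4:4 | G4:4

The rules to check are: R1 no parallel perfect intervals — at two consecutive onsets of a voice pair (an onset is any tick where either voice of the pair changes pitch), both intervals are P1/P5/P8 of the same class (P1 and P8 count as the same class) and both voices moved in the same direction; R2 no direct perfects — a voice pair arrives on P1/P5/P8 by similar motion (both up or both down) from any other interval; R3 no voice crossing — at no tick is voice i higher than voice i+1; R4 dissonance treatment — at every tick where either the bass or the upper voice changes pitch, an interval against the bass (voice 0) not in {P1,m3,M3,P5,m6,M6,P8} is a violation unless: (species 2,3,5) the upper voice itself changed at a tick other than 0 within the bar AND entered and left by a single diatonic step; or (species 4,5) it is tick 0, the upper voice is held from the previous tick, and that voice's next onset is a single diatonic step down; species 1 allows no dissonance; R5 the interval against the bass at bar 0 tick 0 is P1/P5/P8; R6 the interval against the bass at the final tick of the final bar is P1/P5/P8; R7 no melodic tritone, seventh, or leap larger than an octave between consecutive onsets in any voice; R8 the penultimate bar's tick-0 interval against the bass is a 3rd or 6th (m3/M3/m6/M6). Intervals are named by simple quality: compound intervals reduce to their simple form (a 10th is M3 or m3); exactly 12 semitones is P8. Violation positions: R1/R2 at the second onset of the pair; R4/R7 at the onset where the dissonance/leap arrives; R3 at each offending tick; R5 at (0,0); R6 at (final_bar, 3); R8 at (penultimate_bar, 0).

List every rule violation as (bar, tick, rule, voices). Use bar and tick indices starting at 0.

(1, 0, R4, (0, 2))
(2, 0, R2, (0, 2))
(3, 0, R3, (1, 2))
(3, 0, R4, (0, 2))
(3, 1, R3, (1, 2))
(3, 2, R3, (1, 2))
(3, 3, R3, (1, 2))
(5, 0, R1, (1, 2))
(5, 0, R2, (0, 1))
(5, 0, R2, (0, 2))

bar 0: v0=C3 v1=C4 v2=G4 downbeat P5
bar 1: v0=D3 v1=B3 v2=E4 downbeat M2
bar 2: v0=E3 v1=B3 v2=B4 downbeat P5
bar 3: v0=C3 v1=G4 v2=D4 downbeat M2
bar 4: v0=B2 v1=G3 v2=D4 downbeat m3
bar 5: v0=C3 v1=C4 v2=G4 downbeat P5
  -> R4 @ bar 1 tick 0 v(0, 2): D3/E4 M2 untreated
  -> R2 @ bar 2 tick 0 v(0, 2): D3/E4 M2 -> E3/B4 P5 similar
  -> R3 @ bar 3 tick 0 v(1, 2): G4 above D4
  -> R4 @ bar 3 tick 0 v(0, 2): C3/D4 M2 untreated
  -> R3 @ bar 3 tick 1 v(1, 2): G4 above D4
  -> R3 @ bar 3 tick 2 v(1, 2): G4 above D4
  -> R3 @ bar 3 tick 3 v(1, 2): G4 above D4
  -> R1 @ bar 5 tick 0 v(1, 2): G3/D4 P5 -> C4/G4 P5 similar
  -> R2 @ bar 5 tick 0 v(0, 1): B2/G3 m6 -> C3/C4 P8 similar
  -> R2 @ bar 5 tick 0 v(0, 2): B2/D4 m3 -> C3/G4 P5 similar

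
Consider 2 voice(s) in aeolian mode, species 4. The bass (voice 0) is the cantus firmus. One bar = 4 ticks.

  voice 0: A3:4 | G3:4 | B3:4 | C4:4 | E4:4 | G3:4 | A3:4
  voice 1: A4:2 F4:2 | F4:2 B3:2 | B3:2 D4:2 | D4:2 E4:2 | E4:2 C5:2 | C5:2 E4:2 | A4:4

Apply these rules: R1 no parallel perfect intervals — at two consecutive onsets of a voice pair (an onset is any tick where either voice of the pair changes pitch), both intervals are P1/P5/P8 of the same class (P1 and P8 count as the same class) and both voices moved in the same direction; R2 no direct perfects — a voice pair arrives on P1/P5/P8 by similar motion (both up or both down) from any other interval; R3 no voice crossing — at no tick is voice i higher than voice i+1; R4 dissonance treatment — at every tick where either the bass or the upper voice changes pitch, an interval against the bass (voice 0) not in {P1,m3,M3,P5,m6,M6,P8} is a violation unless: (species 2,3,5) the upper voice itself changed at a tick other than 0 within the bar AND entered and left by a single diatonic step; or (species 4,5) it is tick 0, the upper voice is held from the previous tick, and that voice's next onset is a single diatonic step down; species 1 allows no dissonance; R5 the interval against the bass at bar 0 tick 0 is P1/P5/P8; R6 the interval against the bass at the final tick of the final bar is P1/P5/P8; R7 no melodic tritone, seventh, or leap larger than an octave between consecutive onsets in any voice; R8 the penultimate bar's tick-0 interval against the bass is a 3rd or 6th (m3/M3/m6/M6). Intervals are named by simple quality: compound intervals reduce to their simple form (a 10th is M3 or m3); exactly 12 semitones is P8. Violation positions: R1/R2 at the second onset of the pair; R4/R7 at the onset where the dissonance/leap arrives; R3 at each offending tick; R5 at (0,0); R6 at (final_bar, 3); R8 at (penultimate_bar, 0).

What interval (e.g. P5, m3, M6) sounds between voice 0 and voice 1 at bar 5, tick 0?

P4

voice 0=G3 voice 1=C5 -> P4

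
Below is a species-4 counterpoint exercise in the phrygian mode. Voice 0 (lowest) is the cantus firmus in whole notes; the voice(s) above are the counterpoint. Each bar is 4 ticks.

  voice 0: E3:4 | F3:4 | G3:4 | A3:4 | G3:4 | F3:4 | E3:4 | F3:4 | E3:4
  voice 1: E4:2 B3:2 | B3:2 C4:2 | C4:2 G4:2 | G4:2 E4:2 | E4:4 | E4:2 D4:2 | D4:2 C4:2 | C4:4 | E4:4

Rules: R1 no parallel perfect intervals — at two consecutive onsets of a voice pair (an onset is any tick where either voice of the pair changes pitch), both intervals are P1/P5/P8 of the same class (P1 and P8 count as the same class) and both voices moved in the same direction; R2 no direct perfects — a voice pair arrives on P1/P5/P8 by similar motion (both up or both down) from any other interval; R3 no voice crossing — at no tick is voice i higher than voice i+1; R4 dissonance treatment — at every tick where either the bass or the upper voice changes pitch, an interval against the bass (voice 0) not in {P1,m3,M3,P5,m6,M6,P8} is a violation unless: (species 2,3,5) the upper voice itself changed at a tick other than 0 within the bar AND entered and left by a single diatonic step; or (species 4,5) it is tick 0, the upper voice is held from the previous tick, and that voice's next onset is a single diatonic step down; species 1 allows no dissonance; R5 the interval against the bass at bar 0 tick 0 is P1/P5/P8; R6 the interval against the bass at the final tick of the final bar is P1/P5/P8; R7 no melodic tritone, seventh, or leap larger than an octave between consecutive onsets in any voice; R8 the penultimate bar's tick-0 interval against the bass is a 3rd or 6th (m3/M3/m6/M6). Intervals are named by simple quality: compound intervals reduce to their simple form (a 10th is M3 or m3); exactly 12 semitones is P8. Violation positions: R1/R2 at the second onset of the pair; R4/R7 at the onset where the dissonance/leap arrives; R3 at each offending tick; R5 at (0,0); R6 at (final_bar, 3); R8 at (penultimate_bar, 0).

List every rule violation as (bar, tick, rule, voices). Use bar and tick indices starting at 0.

bar 0: v0=E3 v1=E4 downbeat P8
bar 1: v0=F3 v1=B3 downbeat TT
bar 2: v0=G3 v1=C4 downbeat P4
bar 3: v0=A3 v1=G4 downbeat m7
bar 4: v0=G3 v1=E4 downbeat M6
bar 5: v0=F3 v1=E4 downbeat M7
bar 6: v0=E3 v1=D4 downbeat m7
bar 7: v0=F3 v1=C4 downbeat P5
bar 8: v0=E3 v1=E4 downbeat P8
  -> R4 @ bar 1 tick 0 v(0, 1): F3/B3 TT untreated
  -> R4 @ bar 2 tick 0 v(0, 1): G3/C4 P4 untreated
  -> R4 @ bar 3 tick 0 v(0, 1): A3/G4 m7 untreated
  -> R8 @ bar 7 tick 0 v(0, 1): penult P5 not 3rd/6th

(1, 0, R4, (0, 1))
(2, 0, R4, (0, 1))
(3, 0, R4, (0, 1))
(7, 0, R8, (0, 1))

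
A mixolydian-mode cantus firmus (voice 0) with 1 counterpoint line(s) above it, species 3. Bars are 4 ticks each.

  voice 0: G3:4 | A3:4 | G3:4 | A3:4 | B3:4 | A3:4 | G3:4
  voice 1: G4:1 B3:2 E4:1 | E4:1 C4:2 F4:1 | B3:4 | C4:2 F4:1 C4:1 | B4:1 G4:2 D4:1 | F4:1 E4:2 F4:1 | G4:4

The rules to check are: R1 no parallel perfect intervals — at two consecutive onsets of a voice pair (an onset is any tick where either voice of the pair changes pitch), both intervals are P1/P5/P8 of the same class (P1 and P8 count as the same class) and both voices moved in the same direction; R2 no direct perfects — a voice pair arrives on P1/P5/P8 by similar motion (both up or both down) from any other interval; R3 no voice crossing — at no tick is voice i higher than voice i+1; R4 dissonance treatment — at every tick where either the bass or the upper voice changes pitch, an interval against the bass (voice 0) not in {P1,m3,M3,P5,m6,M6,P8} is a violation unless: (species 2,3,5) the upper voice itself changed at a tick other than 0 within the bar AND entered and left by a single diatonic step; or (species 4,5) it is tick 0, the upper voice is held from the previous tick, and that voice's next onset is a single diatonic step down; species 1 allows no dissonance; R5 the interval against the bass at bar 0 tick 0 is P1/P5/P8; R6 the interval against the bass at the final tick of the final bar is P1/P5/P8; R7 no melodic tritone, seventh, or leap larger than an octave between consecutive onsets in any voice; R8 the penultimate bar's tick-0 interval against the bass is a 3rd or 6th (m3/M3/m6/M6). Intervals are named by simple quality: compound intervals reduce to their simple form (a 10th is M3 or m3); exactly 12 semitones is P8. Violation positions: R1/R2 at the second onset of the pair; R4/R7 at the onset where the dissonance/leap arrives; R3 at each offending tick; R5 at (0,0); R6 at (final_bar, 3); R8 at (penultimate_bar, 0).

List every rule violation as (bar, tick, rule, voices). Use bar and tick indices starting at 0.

bar 0: v0=G3 v1=G4 downbeat P8
bar 1: v0=A3 v1=E4 downbeat P5
bar 2: v0=G3 v1=B3 downbeat M3
bar 3: v0=A3 v1=C4 downbeat m3
bar 4: v0=B3 v1=B4 downbeat P8
bar 5: v0=A3 v1=F4 downbeat m6
bar 6: v0=G3 v1=G4 downbeat P8
  -> R7 @ bar 2 tick 0 v(1,): F4->B3 leap 6st
  -> R2 @ bar 4 tick 0 v(0, 1): A3/C4 m3 -> B3/B4 P8 similar
  -> R7 @ bar 4 tick 0 v(1,): C4->B4 leap 11st

(2, 0, R7, (1,))
(4, 0, R2, (0, 1))
(4, 0, R7, (1,))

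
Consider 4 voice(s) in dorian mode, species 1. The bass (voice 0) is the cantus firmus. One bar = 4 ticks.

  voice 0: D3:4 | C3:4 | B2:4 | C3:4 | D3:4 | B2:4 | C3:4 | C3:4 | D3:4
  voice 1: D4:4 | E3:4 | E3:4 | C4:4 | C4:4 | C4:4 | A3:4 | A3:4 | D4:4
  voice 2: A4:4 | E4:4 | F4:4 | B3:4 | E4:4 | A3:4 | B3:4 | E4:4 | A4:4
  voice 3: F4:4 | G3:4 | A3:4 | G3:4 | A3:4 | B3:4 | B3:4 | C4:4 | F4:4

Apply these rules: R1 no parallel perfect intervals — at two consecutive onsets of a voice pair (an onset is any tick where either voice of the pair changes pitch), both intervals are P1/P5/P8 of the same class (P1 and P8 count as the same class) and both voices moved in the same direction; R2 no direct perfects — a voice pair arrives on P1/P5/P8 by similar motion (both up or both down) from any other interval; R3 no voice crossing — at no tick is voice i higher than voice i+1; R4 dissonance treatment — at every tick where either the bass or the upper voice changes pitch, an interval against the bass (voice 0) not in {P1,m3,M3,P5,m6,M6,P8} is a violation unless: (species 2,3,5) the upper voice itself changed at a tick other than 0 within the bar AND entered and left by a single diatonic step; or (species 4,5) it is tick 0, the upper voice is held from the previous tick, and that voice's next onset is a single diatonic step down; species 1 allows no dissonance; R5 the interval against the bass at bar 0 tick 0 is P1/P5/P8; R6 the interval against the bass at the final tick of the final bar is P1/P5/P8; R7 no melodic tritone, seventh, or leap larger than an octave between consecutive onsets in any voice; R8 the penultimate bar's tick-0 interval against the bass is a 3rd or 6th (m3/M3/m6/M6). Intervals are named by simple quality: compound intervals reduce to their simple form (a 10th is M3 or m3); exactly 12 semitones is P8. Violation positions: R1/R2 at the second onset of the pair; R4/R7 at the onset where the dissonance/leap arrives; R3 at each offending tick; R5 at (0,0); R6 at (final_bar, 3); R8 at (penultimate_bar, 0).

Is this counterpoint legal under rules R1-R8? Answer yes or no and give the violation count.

No (60 violations)

bar 0: v0=D3 v1=D4 v2=A4 v3=F4 (m3)
bar 1: v0=C3 v1=E3 v2=E4 v3=G3 (P5)
bar 2: v0=B2 v1=E3 v2=F4 v3=A3 (m7)
bar 3: v0=C3 v1=C4 v2=B3 v3=G3 (P5)
bar 4: v0=D3 v1=C4 v2=E4 v3=A3 (P5)
bar 5: v0=B2 v1=C4 v2=A3 v3=B3 (P8)
bar 6: v0=C3 v1=A3 v2=B3 v3=B3 (M7)
bar 7: v0=C3 v1=A3 v2=E4 v3=C4 (P8)
bar 8: v0=D3 v1=D4 v2=A4 v3=F4 (m3)
  R3 @ bar0.0: A4 above F4
  R5 @ bar0.0: opens on m3
  R3 @ bar0.1: A4 above F4
  R3 @ bar0.2: A4 above F4
  R3 @ bar0.3: A4 above F4
  R2 @ bar1.0: D3/F4 m3 -> C3/G3 P5 similar
  R2 @ bar1.0: D4/A4 P5 -> E3/E4 P8 similar
  R3 @ bar1.0: E4 above G3
  R7 @ bar1.0: D4->E3 leap 10st
  R7 @ bar1.0: F4->G3 leap 10st
  R3 @ bar1.1: E4 above G3
  R3 @ bar1.2: E4 above G3
  R3 @ bar1.3: E4 above G3
  R3 @ bar2.0: F4 above A3
  R4 @ bar2.0: B2/E3 P4 untreated
  R4 @ bar2.0: B2/F4 TT untreated
  R4 @ bar2.0: B2/A3 m7 untreated
  R3 @ bar2.1: F4 above A3
  R3 @ bar2.2: F4 above A3
  R3 @ bar2.3: F4 above A3
  R2 @ bar3.0: B2/E3 P4 -> C3/C4 P8 similar
  R3 @ bar3.0: C4 above B3
  R3 @ bar3.0: B3 above G3
  R4 @ bar3.0: C3/B3 M7 untreated
  R7 @ bar3.0: F4->B3 leap 6st
  R3 @ bar3.1: C4 above B3
  R3 @ bar3.1: B3 above G3
  R3 @ bar3.2: C4 above B3
  R3 @ bar3.2: B3 above G3
  R3 @ bar3.3: C4 above B3
  R3 @ bar3.3: B3 above G3
  R1 @ bar4.0: C3/G3 P5 -> D3/A3 P5 similar
  R2 @ bar4.0: B3/G3 M3 -> E4/A3 P5 similar
  R3 @ bar4.0: E4 above A3
  R4 @ bar4.0: D3/C4 m7 untreated
  R4 @ bar4.0: D3/E4 M2 untreated
  R3 @ bar4.1: E4 above A3
  R3 @ bar4.2: E4 above A3
  R3 @ bar4.3: E4 above A3
  R3 @ bar5.0: C4 above A3
  R4 @ bar5.0: B2/C4 m2 untreated
  R4 @ bar5.0: B2/A3 m7 untreated
  R3 @ bar5.1: C4 above A3
  R3 @ bar5.2: C4 above A3
  R3 @ bar5.3: C4 above A3
  R4 @ bar6.0: C3/B3 M7 untreated
  R4 @ bar6.0: C3/B3 M7 untreated
  R3 @ bar7.0: E4 above C4
  R8 @ bar7.0: penult P8 not 3rd/6th
  R3 @ bar7.1: E4 above C4
  R3 @ bar7.2: E4 above C4
  R3 @ bar7.3: E4 above C4
  R1 @ bar8.0: A3/E4 P5 -> D4/A4 P5 similar
  R2 @ bar8.0: C3/A3 M6 -> D3/D4 P8 similar
  R2 @ bar8.0: C3/E4 M3 -> D3/A4 P5 similar
  R3 @ bar8.0: A4 above F4
  R3 @ bar8.1: A4 above F4
  R3 @ bar8.2: A4 above F4
  R3 @ bar8.3: A4 above F4
  R6 @ bar8.3: closes on m3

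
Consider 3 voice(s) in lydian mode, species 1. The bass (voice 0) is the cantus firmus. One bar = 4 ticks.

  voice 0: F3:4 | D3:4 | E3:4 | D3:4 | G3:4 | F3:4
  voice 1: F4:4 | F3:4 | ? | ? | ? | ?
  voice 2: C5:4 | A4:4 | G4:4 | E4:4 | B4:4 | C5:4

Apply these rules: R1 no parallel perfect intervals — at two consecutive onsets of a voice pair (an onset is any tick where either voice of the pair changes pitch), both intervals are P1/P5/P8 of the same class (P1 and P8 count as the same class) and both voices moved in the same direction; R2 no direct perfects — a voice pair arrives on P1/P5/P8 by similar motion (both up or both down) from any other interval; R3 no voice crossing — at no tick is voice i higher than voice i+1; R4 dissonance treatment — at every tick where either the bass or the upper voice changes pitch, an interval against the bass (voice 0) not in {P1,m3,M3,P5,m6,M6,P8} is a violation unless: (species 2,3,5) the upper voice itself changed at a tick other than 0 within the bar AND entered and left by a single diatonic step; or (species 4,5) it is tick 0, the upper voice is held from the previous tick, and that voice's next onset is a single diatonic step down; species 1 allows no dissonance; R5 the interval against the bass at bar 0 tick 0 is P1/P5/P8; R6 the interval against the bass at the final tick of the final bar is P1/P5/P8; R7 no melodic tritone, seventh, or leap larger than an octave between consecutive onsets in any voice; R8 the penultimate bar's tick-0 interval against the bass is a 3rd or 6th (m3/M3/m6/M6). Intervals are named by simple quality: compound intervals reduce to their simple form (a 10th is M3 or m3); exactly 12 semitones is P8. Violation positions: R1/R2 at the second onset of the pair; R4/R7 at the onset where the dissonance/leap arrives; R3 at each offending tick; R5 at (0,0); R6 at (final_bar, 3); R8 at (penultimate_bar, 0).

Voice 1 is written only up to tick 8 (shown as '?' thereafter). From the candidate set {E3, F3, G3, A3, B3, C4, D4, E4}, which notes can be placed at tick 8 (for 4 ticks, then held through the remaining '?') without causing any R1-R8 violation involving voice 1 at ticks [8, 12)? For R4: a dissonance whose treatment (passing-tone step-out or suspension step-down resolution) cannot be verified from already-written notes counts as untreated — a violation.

{C4, E3, G3}

E3: legal
F3: violates R4
G3: legal
A3: violates R4
B3: violates R2,R7
C4: legal
D4: violates R4
E4: violates R2,R7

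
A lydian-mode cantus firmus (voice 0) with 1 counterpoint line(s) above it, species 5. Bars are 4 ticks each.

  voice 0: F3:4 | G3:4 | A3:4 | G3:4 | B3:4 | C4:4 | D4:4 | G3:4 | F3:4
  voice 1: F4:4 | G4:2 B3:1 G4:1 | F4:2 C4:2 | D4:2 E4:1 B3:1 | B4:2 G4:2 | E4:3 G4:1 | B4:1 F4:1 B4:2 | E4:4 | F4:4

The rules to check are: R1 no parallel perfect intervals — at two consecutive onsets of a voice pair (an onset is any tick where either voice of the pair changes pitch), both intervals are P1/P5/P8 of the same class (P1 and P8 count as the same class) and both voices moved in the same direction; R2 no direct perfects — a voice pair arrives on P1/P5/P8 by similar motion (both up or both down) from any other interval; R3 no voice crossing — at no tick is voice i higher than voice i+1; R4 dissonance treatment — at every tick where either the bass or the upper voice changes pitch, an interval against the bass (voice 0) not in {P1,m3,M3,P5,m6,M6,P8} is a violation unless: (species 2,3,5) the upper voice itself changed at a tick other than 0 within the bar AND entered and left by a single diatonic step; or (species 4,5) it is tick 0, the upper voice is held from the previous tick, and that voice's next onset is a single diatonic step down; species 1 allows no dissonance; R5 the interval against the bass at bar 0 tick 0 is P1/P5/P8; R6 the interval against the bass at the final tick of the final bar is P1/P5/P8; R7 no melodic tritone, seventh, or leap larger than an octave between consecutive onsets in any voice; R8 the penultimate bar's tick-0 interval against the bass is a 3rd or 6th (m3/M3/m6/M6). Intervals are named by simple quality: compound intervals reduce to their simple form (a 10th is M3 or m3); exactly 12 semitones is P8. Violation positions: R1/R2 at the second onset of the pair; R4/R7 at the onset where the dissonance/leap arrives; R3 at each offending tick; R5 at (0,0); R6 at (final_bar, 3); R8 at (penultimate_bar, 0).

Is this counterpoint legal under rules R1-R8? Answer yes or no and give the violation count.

bar 0: v0=F3 v1=F4 (P8)
bar 1: v0=G3 v1=G4 (P8)
bar 2: v0=A3 v1=F4 (m6)
bar 3: v0=G3 v1=D4 (P5)
bar 4: v0=B3 v1=B4 (P8)
bar 5: v0=C4 v1=E4 (M3)
bar 6: v0=D4 v1=B4 (M6)
bar 7: v0=G3 v1=E4 (M6)
bar 8: v0=F3 v1=F4 (P8)
  R1 @ bar1.0: F3/F4 P8 -> G3/G4 P8 similar
  R2 @ bar4.0: G3/B3 M3 -> B3/B4 P8 similar
  R7 @ bar6.1: B4->F4 leap 6st
  R7 @ bar6.2: F4->B4 leap 6st

No (4 violations)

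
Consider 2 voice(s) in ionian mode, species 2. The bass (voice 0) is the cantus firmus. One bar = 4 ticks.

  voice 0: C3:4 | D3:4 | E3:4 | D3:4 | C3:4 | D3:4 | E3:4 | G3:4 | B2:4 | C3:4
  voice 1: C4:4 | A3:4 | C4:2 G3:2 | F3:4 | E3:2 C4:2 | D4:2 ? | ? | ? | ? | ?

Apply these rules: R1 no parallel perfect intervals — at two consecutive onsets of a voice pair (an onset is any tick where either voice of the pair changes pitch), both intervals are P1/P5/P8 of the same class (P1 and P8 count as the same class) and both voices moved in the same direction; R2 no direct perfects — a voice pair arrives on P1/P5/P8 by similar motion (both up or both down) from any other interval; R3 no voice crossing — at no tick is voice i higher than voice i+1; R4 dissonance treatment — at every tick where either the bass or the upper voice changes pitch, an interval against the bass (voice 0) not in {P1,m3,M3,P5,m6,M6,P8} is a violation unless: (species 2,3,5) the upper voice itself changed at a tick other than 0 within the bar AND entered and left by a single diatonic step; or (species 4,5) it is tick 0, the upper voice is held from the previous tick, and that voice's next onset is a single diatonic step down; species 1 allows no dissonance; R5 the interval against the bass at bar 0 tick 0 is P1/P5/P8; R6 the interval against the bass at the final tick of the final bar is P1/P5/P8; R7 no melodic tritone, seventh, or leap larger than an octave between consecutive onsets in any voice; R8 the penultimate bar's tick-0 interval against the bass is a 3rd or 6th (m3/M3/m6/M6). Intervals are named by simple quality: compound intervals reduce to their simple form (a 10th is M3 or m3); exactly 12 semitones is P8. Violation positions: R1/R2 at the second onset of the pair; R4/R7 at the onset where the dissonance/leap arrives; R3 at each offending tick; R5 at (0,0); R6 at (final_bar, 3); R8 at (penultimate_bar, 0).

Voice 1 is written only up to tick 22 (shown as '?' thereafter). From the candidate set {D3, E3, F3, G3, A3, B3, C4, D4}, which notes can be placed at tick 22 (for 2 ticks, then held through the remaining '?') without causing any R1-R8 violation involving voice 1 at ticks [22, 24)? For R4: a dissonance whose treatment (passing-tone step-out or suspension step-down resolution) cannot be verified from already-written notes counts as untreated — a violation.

{A3, B3, D3, D4, F3}

D3: legal
E3: violates R4,R7
F3: legal
G3: violates R4
A3: legal
B3: legal
C4: violates R4
D4: legal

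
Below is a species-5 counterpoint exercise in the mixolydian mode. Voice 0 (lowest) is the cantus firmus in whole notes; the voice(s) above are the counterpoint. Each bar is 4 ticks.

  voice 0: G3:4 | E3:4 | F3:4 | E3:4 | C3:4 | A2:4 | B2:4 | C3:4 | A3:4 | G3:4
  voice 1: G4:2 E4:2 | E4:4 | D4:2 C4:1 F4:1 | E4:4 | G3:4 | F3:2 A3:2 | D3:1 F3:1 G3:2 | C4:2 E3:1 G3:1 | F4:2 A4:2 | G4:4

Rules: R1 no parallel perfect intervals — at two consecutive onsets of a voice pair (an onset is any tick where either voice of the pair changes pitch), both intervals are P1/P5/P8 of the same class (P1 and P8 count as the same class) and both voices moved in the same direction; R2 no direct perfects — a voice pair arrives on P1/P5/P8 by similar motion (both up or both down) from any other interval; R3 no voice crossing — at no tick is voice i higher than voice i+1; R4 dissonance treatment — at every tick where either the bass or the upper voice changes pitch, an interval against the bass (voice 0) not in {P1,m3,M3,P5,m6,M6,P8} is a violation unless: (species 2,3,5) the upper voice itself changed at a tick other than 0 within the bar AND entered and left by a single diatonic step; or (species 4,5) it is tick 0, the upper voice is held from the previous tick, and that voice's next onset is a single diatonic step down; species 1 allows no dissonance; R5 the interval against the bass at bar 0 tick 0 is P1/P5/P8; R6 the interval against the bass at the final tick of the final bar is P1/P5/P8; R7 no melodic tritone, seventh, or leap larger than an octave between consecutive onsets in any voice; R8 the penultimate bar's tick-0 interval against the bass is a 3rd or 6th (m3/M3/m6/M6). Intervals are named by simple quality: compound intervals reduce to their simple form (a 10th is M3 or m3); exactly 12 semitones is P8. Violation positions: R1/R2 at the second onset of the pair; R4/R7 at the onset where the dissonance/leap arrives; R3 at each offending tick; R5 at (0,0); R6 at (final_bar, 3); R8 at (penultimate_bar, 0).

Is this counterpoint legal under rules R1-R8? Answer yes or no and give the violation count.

bar 0: v0=G3 v1=G4 (P8)
bar 1: v0=E3 v1=E4 (P8)
bar 2: v0=F3 v1=D4 (M6)
bar 3: v0=E3 v1=E4 (P8)
bar 4: v0=C3 v1=G3 (P5)
bar 5: v0=A2 v1=F3 (m6)
bar 6: v0=B2 v1=D3 (m3)
bar 7: v0=C3 v1=C4 (P8)
bar 8: v0=A3 v1=F4 (m6)
bar 9: v0=G3 v1=G4 (P8)
  R1 @ bar3.0: F3/F4 P8 -> E3/E4 P8 similar
  R2 @ bar4.0: E3/E4 P8 -> C3/G3 P5 similar
  R4 @ bar6.1: B2/F3 TT untreated
  R2 @ bar7.0: B2/G3 m6 -> C3/C4 P8 similar
  R7 @ bar8.0: G3->F4 leap 10st
  R1 @ bar9.0: A3/A4 P8 -> G3/G4 P8 similar

No (6 violations)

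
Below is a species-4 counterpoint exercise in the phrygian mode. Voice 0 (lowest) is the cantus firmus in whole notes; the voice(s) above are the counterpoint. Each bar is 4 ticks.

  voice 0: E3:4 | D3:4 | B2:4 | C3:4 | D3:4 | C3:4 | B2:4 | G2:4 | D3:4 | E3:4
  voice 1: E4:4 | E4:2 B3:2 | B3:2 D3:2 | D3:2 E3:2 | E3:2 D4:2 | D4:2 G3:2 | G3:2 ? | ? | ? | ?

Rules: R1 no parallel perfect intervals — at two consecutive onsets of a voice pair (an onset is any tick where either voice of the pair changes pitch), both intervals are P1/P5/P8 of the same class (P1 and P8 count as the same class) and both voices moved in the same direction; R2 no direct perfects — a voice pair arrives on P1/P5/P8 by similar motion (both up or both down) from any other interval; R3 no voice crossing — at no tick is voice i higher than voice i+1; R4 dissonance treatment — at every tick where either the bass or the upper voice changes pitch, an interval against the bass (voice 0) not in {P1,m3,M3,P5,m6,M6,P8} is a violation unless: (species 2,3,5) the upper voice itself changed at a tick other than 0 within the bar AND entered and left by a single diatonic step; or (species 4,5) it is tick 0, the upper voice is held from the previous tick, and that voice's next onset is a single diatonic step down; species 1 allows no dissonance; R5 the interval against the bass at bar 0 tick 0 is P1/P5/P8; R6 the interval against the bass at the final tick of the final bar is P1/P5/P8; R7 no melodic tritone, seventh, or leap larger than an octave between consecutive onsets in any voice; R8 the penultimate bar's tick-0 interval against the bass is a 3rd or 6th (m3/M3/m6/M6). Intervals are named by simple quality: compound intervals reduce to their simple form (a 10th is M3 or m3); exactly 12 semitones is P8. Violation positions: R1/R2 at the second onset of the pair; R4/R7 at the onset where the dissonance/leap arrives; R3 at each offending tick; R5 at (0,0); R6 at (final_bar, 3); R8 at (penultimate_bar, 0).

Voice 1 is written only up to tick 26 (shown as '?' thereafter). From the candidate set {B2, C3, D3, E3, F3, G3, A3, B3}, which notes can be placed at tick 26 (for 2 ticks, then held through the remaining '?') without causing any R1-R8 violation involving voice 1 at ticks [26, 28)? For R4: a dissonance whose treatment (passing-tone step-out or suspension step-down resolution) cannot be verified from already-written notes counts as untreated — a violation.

{B2, B3, D3, G3}

B2: legal
C3: violates R4
D3: legal
E3: violates R4
F3: violates R4
G3: legal
A3: violates R4
B3: legal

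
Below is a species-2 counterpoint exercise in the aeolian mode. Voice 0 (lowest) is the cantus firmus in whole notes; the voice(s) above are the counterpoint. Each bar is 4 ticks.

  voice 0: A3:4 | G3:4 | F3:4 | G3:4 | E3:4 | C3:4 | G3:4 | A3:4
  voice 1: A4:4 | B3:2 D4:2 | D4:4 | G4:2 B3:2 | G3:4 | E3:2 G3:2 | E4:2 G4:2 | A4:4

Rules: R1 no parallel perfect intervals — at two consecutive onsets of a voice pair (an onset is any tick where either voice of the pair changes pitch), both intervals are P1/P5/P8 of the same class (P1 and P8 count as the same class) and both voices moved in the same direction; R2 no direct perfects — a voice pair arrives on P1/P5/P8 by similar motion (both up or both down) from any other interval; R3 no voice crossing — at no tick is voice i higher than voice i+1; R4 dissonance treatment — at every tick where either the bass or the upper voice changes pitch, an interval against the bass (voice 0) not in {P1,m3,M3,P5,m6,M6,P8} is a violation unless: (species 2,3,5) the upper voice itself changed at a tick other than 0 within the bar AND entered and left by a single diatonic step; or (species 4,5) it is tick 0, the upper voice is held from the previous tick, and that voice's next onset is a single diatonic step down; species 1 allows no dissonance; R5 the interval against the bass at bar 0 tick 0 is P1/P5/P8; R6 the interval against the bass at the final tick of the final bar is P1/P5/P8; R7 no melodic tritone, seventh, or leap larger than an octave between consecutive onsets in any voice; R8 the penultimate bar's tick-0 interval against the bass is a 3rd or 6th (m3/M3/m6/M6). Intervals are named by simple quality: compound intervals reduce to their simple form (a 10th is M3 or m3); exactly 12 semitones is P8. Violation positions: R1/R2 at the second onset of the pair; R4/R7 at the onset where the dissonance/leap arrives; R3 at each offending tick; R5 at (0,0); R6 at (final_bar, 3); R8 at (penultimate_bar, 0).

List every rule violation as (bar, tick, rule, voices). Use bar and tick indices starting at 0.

bar 0: v0=A3 v1=A4 downbeat P8
bar 1: v0=G3 v1=B3 downbeat M3
bar 2: v0=F3 v1=D4 downbeat M6
bar 3: v0=G3 v1=G4 downbeat P8
bar 4: v0=E3 v1=G3 downbeat m3
bar 5: v0=C3 v1=E3 downbeat M3
bar 6: v0=G3 v1=E4 downbeat M6
bar 7: v0=A3 v1=A4 downbeat P8
  -> R7 @ bar 1 tick 0 v(1,): A4->B3 leap 10st
  -> R2 @ bar 3 tick 0 v(0, 1): F3/D4 M6 -> G3/G4 P8 similar
  -> R1 @ bar 7 tick 0 v(0, 1): G3/G4 P8 -> A3/A4 P8 similar

(1, 0, R7, (1,))
(3, 0, R2, (0, 1))
(7, 0, R1, (0, 1))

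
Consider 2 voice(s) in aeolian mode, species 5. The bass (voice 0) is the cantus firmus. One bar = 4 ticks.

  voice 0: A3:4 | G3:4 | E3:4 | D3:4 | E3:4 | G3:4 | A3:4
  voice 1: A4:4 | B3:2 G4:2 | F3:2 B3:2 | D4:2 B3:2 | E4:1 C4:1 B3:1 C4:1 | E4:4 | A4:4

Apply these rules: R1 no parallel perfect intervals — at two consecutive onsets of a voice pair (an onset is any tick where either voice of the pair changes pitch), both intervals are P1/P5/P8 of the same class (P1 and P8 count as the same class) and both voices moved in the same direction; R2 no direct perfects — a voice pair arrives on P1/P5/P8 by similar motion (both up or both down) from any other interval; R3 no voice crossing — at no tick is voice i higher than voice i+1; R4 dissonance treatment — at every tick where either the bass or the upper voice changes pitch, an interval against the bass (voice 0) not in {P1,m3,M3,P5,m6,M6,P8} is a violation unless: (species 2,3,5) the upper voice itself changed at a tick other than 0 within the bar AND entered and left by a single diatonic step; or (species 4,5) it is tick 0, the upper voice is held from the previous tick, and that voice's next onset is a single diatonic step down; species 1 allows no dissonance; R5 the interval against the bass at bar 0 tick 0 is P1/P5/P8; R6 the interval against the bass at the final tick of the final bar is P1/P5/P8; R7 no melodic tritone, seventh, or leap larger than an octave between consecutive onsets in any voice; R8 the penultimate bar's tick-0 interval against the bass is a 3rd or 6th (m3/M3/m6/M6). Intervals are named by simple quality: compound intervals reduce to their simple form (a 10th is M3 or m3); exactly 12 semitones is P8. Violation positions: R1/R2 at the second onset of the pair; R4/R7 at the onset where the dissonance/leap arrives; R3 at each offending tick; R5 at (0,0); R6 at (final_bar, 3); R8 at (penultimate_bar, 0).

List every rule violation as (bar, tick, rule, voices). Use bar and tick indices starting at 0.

(1, 0, R7, (1,))
(2, 0, R4, (0, 1))
(2, 0, R7, (1,))
(2, 2, R7, (1,))
(4, 0, R2, (0, 1))
(6, 0, R2, (0, 1))

bar 0: v0=A3 v1=A4 downbeat P8
bar 1: v0=G3 v1=B3 downbeat M3
bar 2: v0=E3 v1=F3 downbeat m2
bar 3: v0=D3 v1=D4 downbeat P8
bar 4: v0=E3 v1=E4 downbeat P8
bar 5: v0=G3 v1=E4 downbeat M6
bar 6: v0=A3 v1=A4 downbeat P8
  -> R7 @ bar 1 tick 0 v(1,): A4->B3 leap 10st
  -> R4 @ bar 2 tick 0 v(0, 1): E3/F3 m2 untreated
  -> R7 @ bar 2 tick 0 v(1,): G4->F3 leap 14st
  -> R7 @ bar 2 tick 2 v(1,): F3->B3 leap 6st
  -> R2 @ bar 4 tick 0 v(0, 1): D3/B3 M6 -> E3/E4 P8 similar
  -> R2 @ bar 6 tick 0 v(0, 1): G3/E4 M6 -> A3/A4 P8 similar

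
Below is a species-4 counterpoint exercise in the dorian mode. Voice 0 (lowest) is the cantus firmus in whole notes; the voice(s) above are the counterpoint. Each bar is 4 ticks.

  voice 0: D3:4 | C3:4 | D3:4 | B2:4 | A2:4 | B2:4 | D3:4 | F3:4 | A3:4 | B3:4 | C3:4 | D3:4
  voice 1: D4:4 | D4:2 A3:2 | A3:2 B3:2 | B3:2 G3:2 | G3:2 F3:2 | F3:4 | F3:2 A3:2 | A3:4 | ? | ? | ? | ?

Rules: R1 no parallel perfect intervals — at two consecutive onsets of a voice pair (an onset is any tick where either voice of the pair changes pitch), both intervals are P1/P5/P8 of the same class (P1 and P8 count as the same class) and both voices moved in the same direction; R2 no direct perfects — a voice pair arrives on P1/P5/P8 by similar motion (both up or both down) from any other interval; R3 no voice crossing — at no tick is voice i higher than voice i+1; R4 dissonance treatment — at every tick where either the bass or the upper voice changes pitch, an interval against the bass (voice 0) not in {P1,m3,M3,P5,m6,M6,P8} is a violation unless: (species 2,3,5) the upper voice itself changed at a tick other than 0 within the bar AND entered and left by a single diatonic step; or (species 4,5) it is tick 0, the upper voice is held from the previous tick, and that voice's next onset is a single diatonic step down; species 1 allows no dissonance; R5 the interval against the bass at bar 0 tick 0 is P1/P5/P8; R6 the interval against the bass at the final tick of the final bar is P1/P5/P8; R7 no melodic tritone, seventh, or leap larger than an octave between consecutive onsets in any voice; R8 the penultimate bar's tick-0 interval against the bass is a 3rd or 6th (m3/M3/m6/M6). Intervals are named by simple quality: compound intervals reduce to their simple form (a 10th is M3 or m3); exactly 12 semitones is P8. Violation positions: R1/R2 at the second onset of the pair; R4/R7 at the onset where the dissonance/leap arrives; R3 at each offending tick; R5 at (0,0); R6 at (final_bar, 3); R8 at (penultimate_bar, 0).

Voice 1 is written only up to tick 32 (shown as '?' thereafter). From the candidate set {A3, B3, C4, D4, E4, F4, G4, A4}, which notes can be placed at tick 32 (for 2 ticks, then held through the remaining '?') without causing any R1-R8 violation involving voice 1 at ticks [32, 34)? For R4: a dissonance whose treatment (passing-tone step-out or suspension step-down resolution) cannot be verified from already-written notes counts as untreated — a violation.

{A3, C4, F4}

A3: legal
B3: violates R4
C4: legal
D4: violates R4
E4: violates R2
F4: legal
G4: violates R4,R7
A4: violates R2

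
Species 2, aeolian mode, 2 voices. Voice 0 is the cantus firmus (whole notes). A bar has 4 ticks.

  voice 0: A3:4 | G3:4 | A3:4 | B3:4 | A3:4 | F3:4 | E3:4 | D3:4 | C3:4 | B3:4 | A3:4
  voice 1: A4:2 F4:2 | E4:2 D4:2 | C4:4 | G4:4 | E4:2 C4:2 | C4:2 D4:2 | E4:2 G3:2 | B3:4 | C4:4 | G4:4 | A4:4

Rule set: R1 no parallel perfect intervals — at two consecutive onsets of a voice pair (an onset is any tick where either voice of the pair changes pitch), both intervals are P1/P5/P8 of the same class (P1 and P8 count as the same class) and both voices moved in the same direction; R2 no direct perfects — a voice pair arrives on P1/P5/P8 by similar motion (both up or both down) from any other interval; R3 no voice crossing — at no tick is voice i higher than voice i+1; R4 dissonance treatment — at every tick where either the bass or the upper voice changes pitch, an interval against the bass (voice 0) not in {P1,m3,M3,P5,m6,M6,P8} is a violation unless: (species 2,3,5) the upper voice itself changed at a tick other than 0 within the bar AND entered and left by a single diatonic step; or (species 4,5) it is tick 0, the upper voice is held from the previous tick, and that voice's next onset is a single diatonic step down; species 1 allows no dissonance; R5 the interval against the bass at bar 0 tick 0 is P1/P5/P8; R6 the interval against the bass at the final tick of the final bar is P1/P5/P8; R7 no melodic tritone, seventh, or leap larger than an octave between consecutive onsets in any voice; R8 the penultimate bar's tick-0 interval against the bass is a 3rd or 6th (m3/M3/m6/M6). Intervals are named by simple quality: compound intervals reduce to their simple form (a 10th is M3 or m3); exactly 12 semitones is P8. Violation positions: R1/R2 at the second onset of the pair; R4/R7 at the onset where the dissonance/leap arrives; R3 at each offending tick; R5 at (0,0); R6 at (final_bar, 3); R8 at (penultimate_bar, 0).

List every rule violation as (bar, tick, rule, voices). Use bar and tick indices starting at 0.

(4, 0, R2, (0, 1))
(9, 0, R7, (0,))

bar 0: v0=A3 v1=A4 downbeat P8
bar 1: v0=G3 v1=E4 downbeat M6
bar 2: v0=A3 v1=C4 downbeat m3
bar 3: v0=B3 v1=G4 downbeat m6
bar 4: v0=A3 v1=E4 downbeat P5
bar 5: v0=F3 v1=C4 downbeat P5
bar 6: v0=E3 v1=E4 downbeat P8
bar 7: v0=D3 v1=B3 downbeat M6
bar 8: v0=C3 v1=C4 downbeat P8
bar 9: v0=B3 v1=G4 downbeat m6
bar 10: v0=A3 v1=A4 downbeat P8
  -> R2 @ bar 4 tick 0 v(0, 1): B3/G4 m6 -> A3/E4 P5 similar
  -> R7 @ bar 9 tick 0 v(0,): C3->B3 leap 11st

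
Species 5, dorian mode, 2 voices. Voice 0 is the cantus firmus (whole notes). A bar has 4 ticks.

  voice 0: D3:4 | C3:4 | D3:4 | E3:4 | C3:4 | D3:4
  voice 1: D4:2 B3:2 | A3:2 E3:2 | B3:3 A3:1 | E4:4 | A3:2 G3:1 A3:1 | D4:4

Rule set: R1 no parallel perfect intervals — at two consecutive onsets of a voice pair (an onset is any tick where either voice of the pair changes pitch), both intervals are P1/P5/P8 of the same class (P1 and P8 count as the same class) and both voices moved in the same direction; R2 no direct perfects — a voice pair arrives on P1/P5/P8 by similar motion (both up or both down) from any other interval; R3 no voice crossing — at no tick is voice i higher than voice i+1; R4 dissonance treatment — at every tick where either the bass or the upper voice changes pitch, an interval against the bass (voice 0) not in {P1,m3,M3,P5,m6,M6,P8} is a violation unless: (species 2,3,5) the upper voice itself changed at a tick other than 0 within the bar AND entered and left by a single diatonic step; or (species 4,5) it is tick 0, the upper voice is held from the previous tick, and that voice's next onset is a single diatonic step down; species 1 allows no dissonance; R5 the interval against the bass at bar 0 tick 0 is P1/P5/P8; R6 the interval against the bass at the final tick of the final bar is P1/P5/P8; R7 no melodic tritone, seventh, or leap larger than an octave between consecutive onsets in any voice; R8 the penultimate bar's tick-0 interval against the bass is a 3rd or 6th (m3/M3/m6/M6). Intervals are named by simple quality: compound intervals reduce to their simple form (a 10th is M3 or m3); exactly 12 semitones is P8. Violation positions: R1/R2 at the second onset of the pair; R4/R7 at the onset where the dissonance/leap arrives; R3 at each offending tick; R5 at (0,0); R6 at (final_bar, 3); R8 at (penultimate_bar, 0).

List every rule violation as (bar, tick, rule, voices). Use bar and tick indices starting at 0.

bar 0: v0=D3 v1=D4 downbeat P8
bar 1: v0=C3 v1=A3 downbeat M6
bar 2: v0=D3 v1=B3 downbeat M6
bar 3: v0=E3 v1=E4 downbeat P8
bar 4: v0=C3 v1=A3 downbeat M6
bar 5: v0=D3 v1=D4 downbeat P8
  -> R2 @ bar 3 tick 0 v(0, 1): D3/A3 P5 -> E3/E4 P8 similar
  -> R2 @ bar 5 tick 0 v(0, 1): C3/A3 M6 -> D3/D4 P8 similar

(3, 0, R2, (0, 1))
(5, 0, R2, (0, 1))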